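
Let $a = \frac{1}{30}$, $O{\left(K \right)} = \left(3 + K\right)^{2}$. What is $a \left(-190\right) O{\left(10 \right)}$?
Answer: $- \frac{3211}{3} \approx -1070.3$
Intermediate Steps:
$a = \frac{1}{30} \approx 0.033333$
$a \left(-190\right) O{\left(10 \right)} = \frac{1}{30} \left(-190\right) \left(3 + 10\right)^{2} = - \frac{19 \cdot 13^{2}}{3} = \left(- \frac{19}{3}\right) 169 = - \frac{3211}{3}$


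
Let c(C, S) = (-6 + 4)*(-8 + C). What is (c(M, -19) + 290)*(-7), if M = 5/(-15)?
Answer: -6440/3 ≈ -2146.7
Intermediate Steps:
M = -⅓ (M = 5*(-1/15) = -⅓ ≈ -0.33333)
c(C, S) = 16 - 2*C (c(C, S) = -2*(-8 + C) = 16 - 2*C)
(c(M, -19) + 290)*(-7) = ((16 - 2*(-⅓)) + 290)*(-7) = ((16 + ⅔) + 290)*(-7) = (50/3 + 290)*(-7) = (920/3)*(-7) = -6440/3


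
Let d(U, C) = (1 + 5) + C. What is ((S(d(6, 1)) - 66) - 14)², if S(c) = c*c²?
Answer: 69169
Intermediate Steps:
d(U, C) = 6 + C
S(c) = c³
((S(d(6, 1)) - 66) - 14)² = (((6 + 1)³ - 66) - 14)² = ((7³ - 66) - 14)² = ((343 - 66) - 14)² = (277 - 14)² = 263² = 69169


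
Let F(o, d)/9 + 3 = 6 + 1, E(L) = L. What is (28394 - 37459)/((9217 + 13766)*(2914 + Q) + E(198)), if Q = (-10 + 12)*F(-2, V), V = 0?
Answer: -9065/68627436 ≈ -0.00013209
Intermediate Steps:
F(o, d) = 36 (F(o, d) = -27 + 9*(6 + 1) = -27 + 9*7 = -27 + 63 = 36)
Q = 72 (Q = (-10 + 12)*36 = 2*36 = 72)
(28394 - 37459)/((9217 + 13766)*(2914 + Q) + E(198)) = (28394 - 37459)/((9217 + 13766)*(2914 + 72) + 198) = -9065/(22983*2986 + 198) = -9065/(68627238 + 198) = -9065/68627436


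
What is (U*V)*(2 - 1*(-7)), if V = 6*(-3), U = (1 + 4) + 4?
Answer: -1458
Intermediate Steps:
U = 9 (U = 5 + 4 = 9)
V = -18
(U*V)*(2 - 1*(-7)) = (9*(-18))*(2 - 1*(-7)) = -162*(2 + 7) = -162*9 = -1458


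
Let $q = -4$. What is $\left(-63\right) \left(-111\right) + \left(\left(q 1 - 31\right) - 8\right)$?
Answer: $6950$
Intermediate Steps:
$\left(-63\right) \left(-111\right) + \left(\left(q 1 - 31\right) - 8\right) = \left(-63\right) \left(-111\right) - 43 = 6993 - 43 = 6950$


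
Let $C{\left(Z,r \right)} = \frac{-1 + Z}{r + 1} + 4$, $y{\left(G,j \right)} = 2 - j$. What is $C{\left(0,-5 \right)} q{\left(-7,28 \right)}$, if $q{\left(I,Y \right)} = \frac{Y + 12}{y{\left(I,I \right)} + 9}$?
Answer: $\frac{85}{9} \approx 9.4444$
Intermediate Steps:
$q{\left(I,Y \right)} = \frac{12 + Y}{11 - I}$ ($q{\left(I,Y \right)} = \frac{Y + 12}{\left(2 - I\right) + 9} = \frac{12 + Y}{11 - I}$)
$C{\left(Z,r \right)} = 4 + \frac{-1 + Z}{1 + r}$ ($C{\left(Z,r \right)} = \frac{-1 + Z}{1 + r} + 4 = 4 + \frac{-1 + Z}{1 + r}$)
$C{\left(0,-5 \right)} q{\left(-7,28 \right)} = \frac{3 + 0 + 4 \left(-5\right)}{1 - 5} \frac{-12 - 28}{-11 - 7} = \frac{3 + 0 - 20}{-4} \frac{-12 - 28}{-18} = \left(- \frac{1}{4}\right) \left(-17\right) \left(\left(- \frac{1}{18}\right) \left(-40\right)\right) = \frac{17}{4} \cdot \frac{20}{9} = \frac{85}{9}$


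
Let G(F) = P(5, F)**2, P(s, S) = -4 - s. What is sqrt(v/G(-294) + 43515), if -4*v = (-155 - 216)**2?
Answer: sqrt(13961219)/18 ≈ 207.58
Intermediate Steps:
G(F) = 81 (G(F) = (-4 - 1*5)**2 = (-4 - 5)**2 = (-9)**2 = 81)
v = -137641/4 (v = -(-155 - 216)**2/4 = -1/4*(-371)**2 = -1/4*137641 = -137641/4 ≈ -34410.)
sqrt(v/G(-294) + 43515) = sqrt(-137641/4/81 + 43515) = sqrt(-137641/4*1/81 + 43515) = sqrt(-137641/324 + 43515) = sqrt(13961219/324) = sqrt(13961219)/18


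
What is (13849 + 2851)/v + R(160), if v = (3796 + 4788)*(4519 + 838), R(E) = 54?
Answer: 620794763/11496122 ≈ 54.000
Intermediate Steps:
v = 45984488 (v = 8584*5357 = 45984488)
(13849 + 2851)/v + R(160) = (13849 + 2851)/45984488 + 54 = 16700*(1/45984488) + 54 = 4175/11496122 + 54 = 620794763/11496122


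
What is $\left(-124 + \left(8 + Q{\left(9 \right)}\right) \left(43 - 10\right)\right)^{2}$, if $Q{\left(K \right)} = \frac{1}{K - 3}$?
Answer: $\frac{84681}{4} \approx 21170.0$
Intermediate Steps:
$Q{\left(K \right)} = \frac{1}{-3 + K}$
$\left(-124 + \left(8 + Q{\left(9 \right)}\right) \left(43 - 10\right)\right)^{2} = \left(-124 + \left(8 + \frac{1}{-3 + 9}\right) \left(43 - 10\right)\right)^{2} = \left(-124 + \left(8 + \frac{1}{6}\right) 33\right)^{2} = \left(-124 + \frac{49}{6} \cdot 33\right)^{2} = \left(-124 + \frac{539}{2}\right)^{2} = \left(\frac{291}{2}\right)^{2} = \frac{84681}{4}$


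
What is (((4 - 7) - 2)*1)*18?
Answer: -90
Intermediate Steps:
(((4 - 7) - 2)*1)*18 = ((-3 - 2)*1)*18 = -5*1*18 = -5*18 = -90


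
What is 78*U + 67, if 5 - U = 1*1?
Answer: 379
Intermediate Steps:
U = 4 (U = 5 - 1 = 4)
78*U + 67 = 78*4 + 67 = 312 + 67 = 379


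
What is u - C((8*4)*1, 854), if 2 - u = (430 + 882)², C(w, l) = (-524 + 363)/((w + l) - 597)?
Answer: -497467677/289 ≈ -1.7213e+6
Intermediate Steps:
C(w, l) = -161/(-597 + l + w) (C(w, l) = -161/((l + w) - 597) = -161/(-597 + l + w))
u = -1721342 (u = 2 - (430 + 882)² = 2 - 1*1312² = 2 - 1*1721344 = 2 - 1721344 = -1721342)
u - C((8*4)*1, 854) = -1721342 - (-161)/(-597 + 854 + (8*4)*1) = -1721342 - (-161)/(-597 + 854 + 32*1) = -1721342 - (-161)/(-597 + 854 + 32) = -1721342 - (-161)/289 = -1721342 - 1*(-161/289) = -1721342 + 161/289 = -497467677/289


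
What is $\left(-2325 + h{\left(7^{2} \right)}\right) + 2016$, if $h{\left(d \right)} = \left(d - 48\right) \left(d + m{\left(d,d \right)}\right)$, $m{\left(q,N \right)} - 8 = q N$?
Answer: $2149$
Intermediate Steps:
$m{\left(q,N \right)} = 8 + N q$ ($m{\left(q,N \right)} = 8 + q N = 8 + N q$)
$h{\left(d \right)} = \left(-48 + d\right) \left(8 + d + d^{2}\right)$ ($h{\left(d \right)} = \left(d - 48\right) \left(d + \left(8 + d d\right)\right) = \left(-48 + d\right) \left(d + \left(8 + d^{2}\right)\right) = \left(-48 + d\right) \left(8 + d + d^{2}\right)$)
$\left(-2325 + h{\left(7^{2} \right)}\right) + 2016 = \left(-2325 - \left(384 - 117649 + 1960 + 112847\right)\right) + 2016 = \left(-2325 - \left(2344 - 117649 + 112847\right)\right) + 2016 = \left(-2325 - -2458\right) + 2016 = \left(-2325 + 2458\right) + 2016 = 133 + 2016 = 2149$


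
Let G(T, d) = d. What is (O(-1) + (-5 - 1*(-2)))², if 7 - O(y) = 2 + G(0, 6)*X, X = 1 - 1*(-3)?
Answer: 484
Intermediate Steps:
X = 4 (X = 1 + 3 = 4)
O(y) = -19 (O(y) = 7 - (2 + 6*4) = 7 - (2 + 24) = 7 - 1*26 = 7 - 26 = -19)
(O(-1) + (-5 - 1*(-2)))² = (-19 + (-5 - 1*(-2)))² = (-19 + (-5 + 2))² = (-19 - 3)² = (-22)² = 484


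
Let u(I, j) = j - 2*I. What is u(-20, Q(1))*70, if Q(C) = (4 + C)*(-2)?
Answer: 2100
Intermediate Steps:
Q(C) = -8 - 2*C
u(-20, Q(1))*70 = ((-8 - 2*1) - 2*(-20))*70 = ((-8 - 2) + 40)*70 = (-10 + 40)*70 = 30*70 = 2100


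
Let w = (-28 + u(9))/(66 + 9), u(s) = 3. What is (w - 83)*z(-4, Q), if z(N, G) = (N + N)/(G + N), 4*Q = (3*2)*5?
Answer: 4000/21 ≈ 190.48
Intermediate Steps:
Q = 15/2 (Q = ((3*2)*5)/4 = (6*5)/4 = (1/4)*30 = 15/2 ≈ 7.5000)
w = -1/3 (w = (-28 + 3)/(66 + 9) = -25/75 = -25*1/75 = -1/3 ≈ -0.33333)
z(N, G) = 2*N/(G + N) (z(N, G) = (2*N)/(G + N) = 2*N/(G + N))
(w - 83)*z(-4, Q) = (-1/3 - 83)*(2*(-4)/(15/2 - 4)) = -500*(-4)/(3*7/2) = -500*(-4)*2/(3*7) = -250/3*(-16/7) = 4000/21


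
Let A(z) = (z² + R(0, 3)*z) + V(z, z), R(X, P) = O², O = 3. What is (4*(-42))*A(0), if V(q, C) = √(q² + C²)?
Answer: 0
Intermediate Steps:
R(X, P) = 9 (R(X, P) = 3² = 9)
V(q, C) = √(C² + q²)
A(z) = z² + 9*z + √2*√(z²) (A(z) = (z² + 9*z) + √(z² + z²) = (z² + 9*z) + √(2*z²) = (z² + 9*z) + √2*√(z²) = z² + 9*z + √2*√(z²))
(4*(-42))*A(0) = (4*(-42))*(0² + 9*0 + √2*√(0²)) = -168*(0 + 0 + √2*√0) = -168*(0 + 0 + √2*0) = -168*(0 + 0 + 0) = -168*0 = 0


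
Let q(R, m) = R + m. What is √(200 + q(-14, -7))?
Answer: √179 ≈ 13.379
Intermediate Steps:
√(200 + q(-14, -7)) = √(200 + (-14 - 7)) = √(200 - 21) = √179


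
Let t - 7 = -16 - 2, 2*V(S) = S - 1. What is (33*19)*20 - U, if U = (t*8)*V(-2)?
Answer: 12408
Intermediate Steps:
V(S) = -1/2 + S/2 (V(S) = (S - 1)/2 = (-1 + S)/2 = -1/2 + S/2)
t = -11 (t = 7 + (-16 - 2) = 7 - 18 = -11)
U = 132 (U = (-11*8)*(-1/2 + (1/2)*(-2)) = -88*(-1/2 - 1) = -88*(-3/2) = 132)
(33*19)*20 - U = (33*19)*20 - 1*132 = 627*20 - 132 = 12540 - 132 = 12408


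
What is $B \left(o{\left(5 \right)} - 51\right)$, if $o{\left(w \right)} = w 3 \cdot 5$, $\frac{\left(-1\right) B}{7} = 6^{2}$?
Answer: $-6048$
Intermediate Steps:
$B = -252$ ($B = - 7 \cdot 6^{2} = \left(-7\right) 36 = -252$)
$o{\left(w \right)} = 15 w$ ($o{\left(w \right)} = 3 w 5 = 15 w$)
$B \left(o{\left(5 \right)} - 51\right) = - 252 \left(15 \cdot 5 - 51\right) = - 252 \left(75 - 51\right) = \left(-252\right) 24 = -6048$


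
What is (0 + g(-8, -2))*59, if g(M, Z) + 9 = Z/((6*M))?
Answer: -12685/24 ≈ -528.54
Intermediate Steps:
g(M, Z) = -9 + Z/(6*M) (g(M, Z) = -9 + Z/((6*M)) = -9 + Z*(1/(6*M)) = -9 + Z/(6*M))
(0 + g(-8, -2))*59 = (0 + (-9 + (1/6)*(-2)/(-8)))*59 = (0 + (-9 + (1/6)*(-2)*(-1/8)))*59 = (0 + (-9 + 1/24))*59 = (0 - 215/24)*59 = -215/24*59 = -12685/24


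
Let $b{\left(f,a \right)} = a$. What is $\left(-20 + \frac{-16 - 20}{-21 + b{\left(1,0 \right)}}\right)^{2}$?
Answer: $\frac{16384}{49} \approx 334.37$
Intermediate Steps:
$\left(-20 + \frac{-16 - 20}{-21 + b{\left(1,0 \right)}}\right)^{2} = \left(-20 + \frac{-16 - 20}{-21 + 0}\right)^{2} = \left(-20 - \frac{36}{-21}\right)^{2} = \left(-20 - - \frac{12}{7}\right)^{2} = \left(-20 + \frac{12}{7}\right)^{2} = \left(- \frac{128}{7}\right)^{2} = \frac{16384}{49}$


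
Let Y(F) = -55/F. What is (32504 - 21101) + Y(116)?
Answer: 1322693/116 ≈ 11403.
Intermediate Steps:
(32504 - 21101) + Y(116) = (32504 - 21101) - 55/116 = 11403 - 55*1/116 = 11403 - 55/116 = 1322693/116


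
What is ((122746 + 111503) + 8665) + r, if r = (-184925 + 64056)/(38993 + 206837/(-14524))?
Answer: 137518538819074/566127495 ≈ 2.4291e+5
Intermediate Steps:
r = -1755501356/566127495 (r = -120869/(38993 + 206837*(-1/14524)) = -120869/(38993 - 206837/14524) = -120869/566127495/14524 = -120869*14524/566127495 = -1755501356/566127495 ≈ -3.1009)
((122746 + 111503) + 8665) + r = ((122746 + 111503) + 8665) - 1755501356/566127495 = (234249 + 8665) - 1755501356/566127495 = 242914 - 1755501356/566127495 = 137518538819074/566127495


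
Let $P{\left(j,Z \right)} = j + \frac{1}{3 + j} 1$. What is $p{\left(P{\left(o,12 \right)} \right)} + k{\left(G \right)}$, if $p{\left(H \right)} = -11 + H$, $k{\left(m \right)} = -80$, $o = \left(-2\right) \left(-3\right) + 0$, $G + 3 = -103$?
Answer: $- \frac{764}{9} \approx -84.889$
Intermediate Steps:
$G = -106$ ($G = -3 - 103 = -106$)
$o = 6$ ($o = 6 + 0 = 6$)
$P{\left(j,Z \right)} = j + \frac{1}{3 + j}$
$p{\left(P{\left(o,12 \right)} \right)} + k{\left(G \right)} = \left(-11 + \frac{1 + 6^{2} + 3 \cdot 6}{3 + 6}\right) - 80 = \left(-11 + \frac{1 + 36 + 18}{9}\right) - 80 = \left(-11 + \frac{1}{9} \cdot 55\right) - 80 = \left(-11 + \frac{55}{9}\right) - 80 = - \frac{44}{9} - 80 = - \frac{764}{9}$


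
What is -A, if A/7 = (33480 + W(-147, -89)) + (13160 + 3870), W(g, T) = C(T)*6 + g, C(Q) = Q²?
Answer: -685223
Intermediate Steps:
W(g, T) = g + 6*T² (W(g, T) = T²*6 + g = 6*T² + g = g + 6*T²)
A = 685223 (A = 7*((33480 + (-147 + 6*(-89)²)) + (13160 + 3870)) = 7*((33480 + (-147 + 6*7921)) + 17030) = 7*((33480 + (-147 + 47526)) + 17030) = 7*((33480 + 47379) + 17030) = 7*(80859 + 17030) = 7*97889 = 685223)
-A = -1*685223 = -685223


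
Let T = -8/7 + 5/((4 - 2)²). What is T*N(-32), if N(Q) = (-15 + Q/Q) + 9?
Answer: -15/28 ≈ -0.53571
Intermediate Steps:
N(Q) = -5 (N(Q) = (-15 + 1) + 9 = -14 + 9 = -5)
T = 3/28 (T = -8*⅐ + 5/(2²) = -8/7 + 5/4 = 3/28 ≈ 0.10714)
T*N(-32) = (3/28)*(-5) = -15/28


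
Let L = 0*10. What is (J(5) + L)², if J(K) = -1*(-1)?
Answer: 1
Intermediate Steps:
J(K) = 1
L = 0
(J(5) + L)² = (1 + 0)² = 1² = 1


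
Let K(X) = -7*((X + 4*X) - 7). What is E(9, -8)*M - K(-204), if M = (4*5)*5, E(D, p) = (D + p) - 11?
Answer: -8189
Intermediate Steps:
E(D, p) = -11 + D + p
M = 100 (M = 20*5 = 100)
K(X) = 49 - 35*X (K(X) = -7*(5*X - 7) = -7*(-7 + 5*X) = 49 - 35*X)
E(9, -8)*M - K(-204) = (-11 + 9 - 8)*100 - (49 - 35*(-204)) = -10*100 - (49 + 7140) = -1000 - 1*7189 = -1000 - 7189 = -8189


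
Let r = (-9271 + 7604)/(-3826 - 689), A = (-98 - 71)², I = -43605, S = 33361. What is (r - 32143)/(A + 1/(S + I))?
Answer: -1486650030632/1320993656745 ≈ -1.1254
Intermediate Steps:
A = 28561 (A = (-169)² = 28561)
r = 1667/4515 (r = -1667/(-4515) = -1667*(-1/4515) = 1667/4515 ≈ 0.36921)
(r - 32143)/(A + 1/(S + I)) = (1667/4515 - 32143)/(28561 + 1/(33361 - 43605)) = -145123978/(4515*(28561 + 1/(-10244))) = -145123978/(4515*(28561 - 1/10244)) = -145123978/(4515*292578883/10244) = -145123978/4515*10244/292578883 = -1486650030632/1320993656745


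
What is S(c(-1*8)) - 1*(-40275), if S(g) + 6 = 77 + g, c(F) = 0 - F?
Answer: 40354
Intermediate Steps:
c(F) = -F
S(g) = 71 + g (S(g) = -6 + (77 + g) = 71 + g)
S(c(-1*8)) - 1*(-40275) = (71 - (-1)*8) - 1*(-40275) = (71 - 1*(-8)) + 40275 = (71 + 8) + 40275 = 79 + 40275 = 40354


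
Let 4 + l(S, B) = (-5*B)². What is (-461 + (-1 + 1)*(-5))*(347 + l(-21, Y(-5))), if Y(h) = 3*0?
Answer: -158123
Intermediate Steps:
Y(h) = 0
l(S, B) = -4 + 25*B² (l(S, B) = -4 + (-5*B)² = -4 + 25*B²)
(-461 + (-1 + 1)*(-5))*(347 + l(-21, Y(-5))) = (-461 + (-1 + 1)*(-5))*(347 + (-4 + 25*0²)) = (-461 + 0*(-5))*(347 + (-4 + 25*0)) = (-461 + 0)*(347 + (-4 + 0)) = -461*(347 - 4) = -461*343 = -158123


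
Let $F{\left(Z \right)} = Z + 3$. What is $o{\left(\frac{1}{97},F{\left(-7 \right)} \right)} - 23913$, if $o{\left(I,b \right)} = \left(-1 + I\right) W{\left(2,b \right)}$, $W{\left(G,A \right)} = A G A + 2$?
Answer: $- \frac{2322825}{97} \approx -23947.0$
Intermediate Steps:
$F{\left(Z \right)} = 3 + Z$
$W{\left(G,A \right)} = 2 + G A^{2}$ ($W{\left(G,A \right)} = G A^{2} + 2 = 2 + G A^{2}$)
$o{\left(I,b \right)} = \left(-1 + I\right) \left(2 + 2 b^{2}\right)$
$o{\left(\frac{1}{97},F{\left(-7 \right)} \right)} - 23913 = 2 \left(1 + \left(3 - 7\right)^{2}\right) \left(-1 + \frac{1}{97}\right) - 23913 = 2 \left(1 + \left(-4\right)^{2}\right) \left(-1 + \frac{1}{97}\right) - 23913 = 2 \left(1 + 16\right) \left(- \frac{96}{97}\right) - 23913 = 2 \cdot 17 \left(- \frac{96}{97}\right) - 23913 = - \frac{3264}{97} - 23913 = - \frac{2322825}{97}$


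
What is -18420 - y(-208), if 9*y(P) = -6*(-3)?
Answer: -18422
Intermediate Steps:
y(P) = 2 (y(P) = (-6*(-3))/9 = (⅑)*18 = 2)
-18420 - y(-208) = -18420 - 1*2 = -18420 - 2 = -18422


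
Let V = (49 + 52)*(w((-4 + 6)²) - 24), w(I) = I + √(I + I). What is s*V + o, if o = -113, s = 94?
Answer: -189993 + 18988*√2 ≈ -1.6314e+5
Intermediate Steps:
w(I) = I + √2*√I (w(I) = I + √(2*I) = I + √2*√I)
V = -2020 + 202*√2 (V = (49 + 52)*(((-4 + 6)² + √2*√((-4 + 6)²)) - 24) = 101*((2² + √2*√(2²)) - 24) = 101*((4 + √2*√4) - 24) = 101*((4 + √2*2) - 24) = 101*((4 + 2*√2) - 24) = 101*(-20 + 2*√2) = -2020 + 202*√2 ≈ -1734.3)
s*V + o = 94*(-2020 + 202*√2) - 113 = (-189880 + 18988*√2) - 113 = -189993 + 18988*√2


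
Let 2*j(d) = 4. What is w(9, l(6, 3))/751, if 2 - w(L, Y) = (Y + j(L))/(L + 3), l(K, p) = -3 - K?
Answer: 31/9012 ≈ 0.0034399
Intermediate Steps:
j(d) = 2 (j(d) = (½)*4 = 2)
w(L, Y) = 2 - (2 + Y)/(3 + L) (w(L, Y) = 2 - (Y + 2)/(L + 3) = 2 - (2 + Y)/(3 + L))
w(9, l(6, 3))/751 = ((4 - (-3 - 1*6) + 2*9)/(3 + 9))/751 = ((4 - (-3 - 6) + 18)/12)*(1/751) = ((4 - 1*(-9) + 18)/12)*(1/751) = ((4 + 9 + 18)/12)*(1/751) = ((1/12)*31)*(1/751) = (31/12)*(1/751) = 31/9012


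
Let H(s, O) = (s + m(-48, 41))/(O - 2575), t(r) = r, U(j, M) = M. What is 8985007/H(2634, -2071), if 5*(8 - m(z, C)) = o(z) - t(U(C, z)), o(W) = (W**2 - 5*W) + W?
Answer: -104360856305/5333 ≈ -1.9569e+7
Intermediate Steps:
o(W) = W**2 - 4*W
m(z, C) = 8 + z/5 - z*(-4 + z)/5 (m(z, C) = 8 - (z*(-4 + z) - z)/5 = 8 - (-z + z*(-4 + z))/5 = 8 + (z/5 - z*(-4 + z)/5) = 8 + z/5 - z*(-4 + z)/5)
H(s, O) = (-2504/5 + s)/(-2575 + O) (H(s, O) = (s + (8 - 48 - 1/5*(-48)**2))/(O - 2575) = (s + (8 - 48 - 1/5*2304))/(-2575 + O) = (s + (8 - 48 - 2304/5))/(-2575 + O) = (s - 2504/5)/(-2575 + O) = (-2504/5 + s)/(-2575 + O))
8985007/H(2634, -2071) = 8985007/(((-2504/5 + 2634)/(-2575 - 2071))) = 8985007/(((10666/5)/(-4646))) = 8985007/((-1/4646*10666/5)) = 8985007/(-5333/11615) = 8985007*(-11615/5333) = -104360856305/5333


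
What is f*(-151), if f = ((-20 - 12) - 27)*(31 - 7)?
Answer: 213816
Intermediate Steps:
f = -1416 (f = (-32 - 27)*24 = -59*24 = -1416)
f*(-151) = -1416*(-151) = 213816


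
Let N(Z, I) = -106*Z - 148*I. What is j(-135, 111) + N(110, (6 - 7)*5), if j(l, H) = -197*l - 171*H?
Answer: -3306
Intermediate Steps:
N(Z, I) = -148*I - 106*Z
j(-135, 111) + N(110, (6 - 7)*5) = (-197*(-135) - 171*111) + (-148*(6 - 7)*5 - 106*110) = (26595 - 18981) + (-(-148)*5 - 11660) = 7614 + (-148*(-5) - 11660) = 7614 + (740 - 11660) = 7614 - 10920 = -3306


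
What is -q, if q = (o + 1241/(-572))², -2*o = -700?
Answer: -39584683681/327184 ≈ -1.2099e+5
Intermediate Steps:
o = 350 (o = -½*(-700) = 350)
q = 39584683681/327184 (q = (350 + 1241/(-572))² = (350 + 1241*(-1/572))² = (350 - 1241/572)² = (198959/572)² = 39584683681/327184 ≈ 1.2099e+5)
-q = -1*39584683681/327184 = -39584683681/327184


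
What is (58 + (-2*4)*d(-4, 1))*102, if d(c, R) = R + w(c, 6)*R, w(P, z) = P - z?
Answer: 13260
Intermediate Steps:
d(c, R) = R + R*(-6 + c) (d(c, R) = R + (c - 1*6)*R = R + (c - 6)*R = R + (-6 + c)*R = R + R*(-6 + c))
(58 + (-2*4)*d(-4, 1))*102 = (58 + (-2*4)*(1*(-5 - 4)))*102 = (58 - 8*(-9))*102 = (58 + 72)*102 = 130*102 = 13260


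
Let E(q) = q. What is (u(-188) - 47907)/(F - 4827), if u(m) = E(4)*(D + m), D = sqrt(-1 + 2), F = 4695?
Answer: 48655/132 ≈ 368.60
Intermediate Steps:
D = 1 (D = sqrt(1) = 1)
u(m) = 4 + 4*m (u(m) = 4*(1 + m) = 4 + 4*m)
(u(-188) - 47907)/(F - 4827) = ((4 + 4*(-188)) - 47907)/(4695 - 4827) = ((4 - 752) - 47907)/(-132) = (-748 - 47907)*(-1/132) = -48655*(-1/132) = 48655/132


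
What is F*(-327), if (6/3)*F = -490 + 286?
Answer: 33354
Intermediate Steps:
F = -102 (F = (-490 + 286)/2 = (1/2)*(-204) = -102)
F*(-327) = -102*(-327) = 33354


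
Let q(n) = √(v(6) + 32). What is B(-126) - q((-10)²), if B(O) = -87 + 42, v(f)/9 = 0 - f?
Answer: -45 - I*√22 ≈ -45.0 - 4.6904*I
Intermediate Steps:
v(f) = -9*f (v(f) = 9*(0 - f) = 9*(-f) = -9*f)
B(O) = -45
q(n) = I*√22 (q(n) = √(-9*6 + 32) = √(-54 + 32) = √(-22) = I*√22)
B(-126) - q((-10)²) = -45 - I*√22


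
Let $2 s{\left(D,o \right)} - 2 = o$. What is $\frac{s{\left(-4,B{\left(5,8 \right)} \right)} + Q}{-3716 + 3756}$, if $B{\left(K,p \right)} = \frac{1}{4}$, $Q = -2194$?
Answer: $- \frac{17543}{320} \approx -54.822$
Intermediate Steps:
$B{\left(K,p \right)} = \frac{1}{4}$
$s{\left(D,o \right)} = 1 + \frac{o}{2}$
$\frac{s{\left(-4,B{\left(5,8 \right)} \right)} + Q}{-3716 + 3756} = \frac{\left(1 + \frac{1}{2} \cdot \frac{1}{4}\right) - 2194}{-3716 + 3756} = \frac{\left(1 + \frac{1}{8}\right) - 2194}{40} = \left(\frac{9}{8} - 2194\right) \frac{1}{40} = \left(- \frac{17543}{8}\right) \frac{1}{40} = - \frac{17543}{320}$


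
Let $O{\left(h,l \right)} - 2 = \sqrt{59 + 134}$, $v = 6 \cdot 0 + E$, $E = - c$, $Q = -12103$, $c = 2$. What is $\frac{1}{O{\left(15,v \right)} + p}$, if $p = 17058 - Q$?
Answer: $\frac{29163}{850480376} - \frac{\sqrt{193}}{850480376} \approx 3.4274 \cdot 10^{-5}$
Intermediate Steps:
$E = -2$ ($E = \left(-1\right) 2 = -2$)
$v = -2$ ($v = 6 \cdot 0 - 2 = 0 - 2 = -2$)
$O{\left(h,l \right)} = 2 + \sqrt{193}$ ($O{\left(h,l \right)} = 2 + \sqrt{59 + 134} = 2 + \sqrt{193}$)
$p = 29161$ ($p = 17058 - -12103 = 17058 + 12103 = 29161$)
$\frac{1}{O{\left(15,v \right)} + p} = \frac{1}{\left(2 + \sqrt{193}\right) + 29161} = \frac{1}{29163 + \sqrt{193}}$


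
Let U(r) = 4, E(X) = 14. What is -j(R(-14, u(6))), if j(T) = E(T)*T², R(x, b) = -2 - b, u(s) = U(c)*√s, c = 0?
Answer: -1400 - 224*√6 ≈ -1948.7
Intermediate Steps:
u(s) = 4*√s
j(T) = 14*T²
-j(R(-14, u(6))) = -14*(-2 - 4*√6)²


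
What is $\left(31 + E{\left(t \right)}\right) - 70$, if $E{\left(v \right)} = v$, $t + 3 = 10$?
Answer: $-32$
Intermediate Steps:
$t = 7$ ($t = -3 + 10 = 7$)
$\left(31 + E{\left(t \right)}\right) - 70 = \left(31 + 7\right) - 70 = 38 - 70 = -32$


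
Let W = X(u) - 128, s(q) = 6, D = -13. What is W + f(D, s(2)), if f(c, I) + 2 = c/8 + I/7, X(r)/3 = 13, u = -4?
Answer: -5139/56 ≈ -91.768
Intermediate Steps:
X(r) = 39 (X(r) = 3*13 = 39)
f(c, I) = -2 + I/7 + c/8 (f(c, I) = -2 + (c/8 + I/7) = -2 + (I/7 + c/8) = -2 + I/7 + c/8)
W = -89 (W = 39 - 128 = -89)
W + f(D, s(2)) = -89 + (-2 + (⅐)*6 + (⅛)*(-13)) = -89 + (-2 + 6/7 - 13/8) = -89 - 155/56 = -5139/56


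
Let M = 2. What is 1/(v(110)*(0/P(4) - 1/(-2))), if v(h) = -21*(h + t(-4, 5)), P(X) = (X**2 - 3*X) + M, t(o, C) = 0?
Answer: -1/1155 ≈ -0.00086580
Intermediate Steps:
P(X) = 2 + X**2 - 3*X (P(X) = (X**2 - 3*X) + 2 = 2 + X**2 - 3*X)
v(h) = -21*h (v(h) = -21*(h + 0) = -21*h)
1/(v(110)*(0/P(4) - 1/(-2))) = 1/((-21*110)*(0/(2 + 4**2 - 3*4) - 1/(-2))) = 1/(-2310*(0/(2 + 16 - 12) - 1*(-1/2))) = 1/(-2310*(0/6 + 1/2)) = 1/(-2310*(0*(1/6) + 1/2)) = 1/(-2310*(0 + 1/2)) = 1/(-2310*1/2) = 1/(-1155) = -1/1155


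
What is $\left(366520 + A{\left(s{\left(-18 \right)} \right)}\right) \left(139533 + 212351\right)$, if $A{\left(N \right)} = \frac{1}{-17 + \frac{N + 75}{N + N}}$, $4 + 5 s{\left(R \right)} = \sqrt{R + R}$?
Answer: $\frac{12736164931484384}{98751} + \frac{175942000 i}{32917} \approx 1.2897 \cdot 10^{11} + 5345.0 i$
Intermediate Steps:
$s{\left(R \right)} = - \frac{4}{5} + \frac{\sqrt{2} \sqrt{R}}{5}$ ($s{\left(R \right)} = - \frac{4}{5} + \frac{\sqrt{R + R}}{5} = - \frac{4}{5} + \frac{\sqrt{2 R}}{5} = - \frac{4}{5} + \frac{\sqrt{2} \sqrt{R}}{5}$)
$A{\left(N \right)} = \frac{1}{-17 + \frac{75 + N}{2 N}}$
$\left(366520 + A{\left(s{\left(-18 \right)} \right)}\right) \left(139533 + 212351\right) = \left(366520 - \frac{2 \left(- \frac{4}{5} + \frac{\sqrt{2} \sqrt{-18}}{5}\right)}{-75 + 33 \left(- \frac{4}{5} + \frac{\sqrt{2} \sqrt{-18}}{5}\right)}\right) \left(139533 + 212351\right) = \left(366520 - \frac{2 \left(- \frac{4}{5} + \frac{\sqrt{2} \cdot 3 i \sqrt{2}}{5}\right)}{-75 + 33 \left(- \frac{4}{5} + \frac{\sqrt{2} \cdot 3 i \sqrt{2}}{5}\right)}\right) 351884 = \left(366520 - \frac{2 \left(- \frac{4}{5} + \frac{6 i}{5}\right)}{-75 + 33 \left(- \frac{4}{5} + \frac{6 i}{5}\right)}\right) 351884 = \left(366520 - \frac{2 \left(- \frac{4}{5} + \frac{6 i}{5}\right)}{-75 - \left(\frac{132}{5} - \frac{198 i}{5}\right)}\right) 351884 = \left(366520 - \frac{2 \left(- \frac{4}{5} + \frac{6 i}{5}\right)}{- \frac{507}{5} + \frac{198 i}{5}}\right) 351884 = \left(366520 - 2 \left(- \frac{4}{5} + \frac{6 i}{5}\right) \frac{25 \left(- \frac{507}{5} - \frac{198 i}{5}\right)}{296253}\right) 351884 = \left(366520 - \frac{50 \left(- \frac{507}{5} - \frac{198 i}{5}\right) \left(- \frac{4}{5} + \frac{6 i}{5}\right)}{296253}\right) 351884 = 128972523680 - \frac{17594200 \left(- \frac{507}{5} - \frac{198 i}{5}\right) \left(- \frac{4}{5} + \frac{6 i}{5}\right)}{296253}$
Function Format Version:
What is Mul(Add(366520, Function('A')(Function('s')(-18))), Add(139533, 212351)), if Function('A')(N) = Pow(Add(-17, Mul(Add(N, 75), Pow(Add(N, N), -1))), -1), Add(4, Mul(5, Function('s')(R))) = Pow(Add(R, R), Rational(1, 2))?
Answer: Add(Rational(12736164931484384, 98751), Mul(Rational(175942000, 32917), I)) ≈ Add(1.2897e+11, Mul(5345.0, I))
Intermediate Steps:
Function('s')(R) = Add(Rational(-4, 5), Mul(Rational(1, 5), Pow(2, Rational(1, 2)), Pow(R, Rational(1, 2)))) (Function('s')(R) = Add(Rational(-4, 5), Mul(Rational(1, 5), Pow(Add(R, R), Rational(1, 2)))) = Add(Rational(-4, 5), Mul(Rational(1, 5), Pow(Mul(2, R), Rational(1, 2)))) = Add(Rational(-4, 5), Mul(Rational(1, 5), Mul(Pow(2, Rational(1, 2)), Pow(R, Rational(1, 2))))) = Add(Rational(-4, 5), Mul(Rational(1, 5), Pow(2, Rational(1, 2)), Pow(R, Rational(1, 2)))))
Function('A')(N) = Pow(Add(-17, Mul(Rational(1, 2), Pow(N, -1), Add(75, N))), -1) (Function('A')(N) = Pow(Add(-17, Mul(Add(75, N), Pow(Mul(2, N), -1))), -1) = Pow(Add(-17, Mul(Add(75, N), Mul(Rational(1, 2), Pow(N, -1)))), -1) = Pow(Add(-17, Mul(Rational(1, 2), Pow(N, -1), Add(75, N))), -1))
Mul(Add(366520, Function('A')(Function('s')(-18))), Add(139533, 212351)) = Mul(Add(366520, Mul(-2, Add(Rational(-4, 5), Mul(Rational(1, 5), Pow(2, Rational(1, 2)), Pow(-18, Rational(1, 2)))), Pow(Add(-75, Mul(33, Add(Rational(-4, 5), Mul(Rational(1, 5), Pow(2, Rational(1, 2)), Pow(-18, Rational(1, 2)))))), -1))), Add(139533, 212351)) = Mul(Add(366520, Mul(-2, Add(Rational(-4, 5), Mul(Rational(1, 5), Pow(2, Rational(1, 2)), Mul(3, I, Pow(2, Rational(1, 2))))), Pow(Add(-75, Mul(33, Add(Rational(-4, 5), Mul(Rational(1, 5), Pow(2, Rational(1, 2)), Mul(3, I, Pow(2, Rational(1, 2))))))), -1))), 351884) = Mul(Add(366520, Mul(-2, Add(Rational(-4, 5), Mul(Rational(6, 5), I)), Pow(Add(-75, Mul(33, Add(Rational(-4, 5), Mul(Rational(6, 5), I)))), -1))), 351884) = Mul(Add(366520, Mul(-2, Add(Rational(-4, 5), Mul(Rational(6, 5), I)), Pow(Add(-75, Add(Rational(-132, 5), Mul(Rational(198, 5), I))), -1))), 351884) = Mul(Add(366520, Mul(-2, Add(Rational(-4, 5), Mul(Rational(6, 5), I)), Pow(Add(Rational(-507, 5), Mul(Rational(198, 5), I)), -1))), 351884) = Mul(Add(366520, Mul(-2, Add(Rational(-4, 5), Mul(Rational(6, 5), I)), Mul(Rational(25, 296253), Add(Rational(-507, 5), Mul(Rational(-198, 5), I))))), 351884) = Mul(Add(366520, Mul(Rational(-50, 296253), Add(Rational(-507, 5), Mul(Rational(-198, 5), I)), Add(Rational(-4, 5), Mul(Rational(6, 5), I)))), 351884) = Add(128972523680, Mul(Rational(-17594200, 296253), Add(Rational(-507, 5), Mul(Rational(-198, 5), I)), Add(Rational(-4, 5), Mul(Rational(6, 5), I))))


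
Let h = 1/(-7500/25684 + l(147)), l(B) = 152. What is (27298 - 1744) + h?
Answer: 24892592239/974117 ≈ 25554.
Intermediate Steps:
h = 6421/974117 (h = 1/(-7500/25684 + 152) = 1/(-7500*1/25684 + 152) = 1/(-1875/6421 + 152) = 1/(974117/6421) = 6421/974117 ≈ 0.0065916)
(27298 - 1744) + h = (27298 - 1744) + 6421/974117 = 25554 + 6421/974117 = 24892592239/974117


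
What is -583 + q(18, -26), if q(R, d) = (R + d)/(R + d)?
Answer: -582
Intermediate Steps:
q(R, d) = 1
-583 + q(18, -26) = -583 + 1 = -582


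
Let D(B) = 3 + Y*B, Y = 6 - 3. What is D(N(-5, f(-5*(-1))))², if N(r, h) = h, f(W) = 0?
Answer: 9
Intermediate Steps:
Y = 3
D(B) = 3 + 3*B
D(N(-5, f(-5*(-1))))² = (3 + 3*0)² = (3 + 0)² = 3² = 9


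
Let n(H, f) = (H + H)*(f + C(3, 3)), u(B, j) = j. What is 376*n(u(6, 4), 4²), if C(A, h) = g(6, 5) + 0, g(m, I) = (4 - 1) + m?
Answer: 75200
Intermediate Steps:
g(m, I) = 3 + m
C(A, h) = 9 (C(A, h) = (3 + 6) + 0 = 9 + 0 = 9)
n(H, f) = 2*H*(9 + f) (n(H, f) = (H + H)*(f + 9) = (2*H)*(9 + f) = 2*H*(9 + f))
376*n(u(6, 4), 4²) = 376*(2*4*(9 + 4²)) = 376*(2*4*(9 + 16)) = 376*(2*4*25) = 376*200 = 75200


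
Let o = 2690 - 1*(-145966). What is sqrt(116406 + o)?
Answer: sqrt(265062) ≈ 514.84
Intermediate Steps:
o = 148656 (o = 2690 + 145966 = 148656)
sqrt(116406 + o) = sqrt(116406 + 148656) = sqrt(265062)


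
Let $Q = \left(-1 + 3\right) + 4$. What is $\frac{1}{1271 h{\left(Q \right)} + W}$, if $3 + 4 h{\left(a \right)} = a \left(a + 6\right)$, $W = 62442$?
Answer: $\frac{4}{337467} \approx 1.1853 \cdot 10^{-5}$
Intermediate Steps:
$Q = 6$ ($Q = 2 + 4 = 6$)
$h{\left(a \right)} = - \frac{3}{4} + \frac{a \left(6 + a\right)}{4}$ ($h{\left(a \right)} = - \frac{3}{4} + \frac{a \left(a + 6\right)}{4} = - \frac{3}{4} + \frac{a \left(6 + a\right)}{4}$)
$\frac{1}{1271 h{\left(Q \right)} + W} = \frac{1}{1271 \left(- \frac{3}{4} + \frac{6^{2}}{4} + \frac{3}{2} \cdot 6\right) + 62442} = \frac{1}{1271 \left(- \frac{3}{4} + \frac{1}{4} \cdot 36 + 9\right) + 62442} = \frac{1}{1271 \left(- \frac{3}{4} + 9 + 9\right) + 62442} = \frac{1}{1271 \cdot \frac{69}{4} + 62442} = \frac{1}{\frac{87699}{4} + 62442} = \frac{1}{\frac{337467}{4}} = \frac{4}{337467}$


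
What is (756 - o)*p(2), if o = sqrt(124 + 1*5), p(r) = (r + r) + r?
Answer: 4536 - 6*sqrt(129) ≈ 4467.9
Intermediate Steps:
p(r) = 3*r (p(r) = 2*r + r = 3*r)
o = sqrt(129) (o = sqrt(124 + 5) = sqrt(129) ≈ 11.358)
(756 - o)*p(2) = (756 - sqrt(129))*(3*2) = (756 - sqrt(129))*6 = 4536 - 6*sqrt(129)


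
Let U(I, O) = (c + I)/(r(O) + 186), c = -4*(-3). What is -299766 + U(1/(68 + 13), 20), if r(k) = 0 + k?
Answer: -5001894503/16686 ≈ -2.9977e+5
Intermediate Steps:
r(k) = k
c = 12
U(I, O) = (12 + I)/(186 + O) (U(I, O) = (12 + I)/(O + 186) = (12 + I)/(186 + O))
-299766 + U(1/(68 + 13), 20) = -299766 + (12 + 1/(68 + 13))/(186 + 20) = -299766 + (12 + 1/81)/206 = -299766 + (1/206)*(973/81) = -299766 + 973/16686 = -5001894503/16686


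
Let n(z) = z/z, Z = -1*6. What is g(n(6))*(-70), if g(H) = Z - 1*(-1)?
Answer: 350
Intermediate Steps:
Z = -6
n(z) = 1
g(H) = -5 (g(H) = -6 - 1*(-1) = -6 + 1 = -5)
g(n(6))*(-70) = -5*(-70) = 350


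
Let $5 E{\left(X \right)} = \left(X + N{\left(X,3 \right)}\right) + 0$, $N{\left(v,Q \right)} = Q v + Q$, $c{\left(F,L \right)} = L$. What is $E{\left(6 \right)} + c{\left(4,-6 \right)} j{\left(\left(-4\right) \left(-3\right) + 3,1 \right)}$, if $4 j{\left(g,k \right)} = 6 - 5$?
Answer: $\frac{39}{10} \approx 3.9$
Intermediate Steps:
$N{\left(v,Q \right)} = Q + Q v$
$j{\left(g,k \right)} = \frac{1}{4}$ ($j{\left(g,k \right)} = \frac{6 - 5}{4} = \frac{1}{4} \cdot 1 = \frac{1}{4}$)
$E{\left(X \right)} = \frac{3}{5} + \frac{4 X}{5}$ ($E{\left(X \right)} = \frac{\left(X + 3 \left(1 + X\right)\right) + 0}{5} = \frac{\left(X + \left(3 + 3 X\right)\right) + 0}{5} = \frac{\left(3 + 4 X\right) + 0}{5} = \frac{3 + 4 X}{5} = \frac{3}{5} + \frac{4 X}{5}$)
$E{\left(6 \right)} + c{\left(4,-6 \right)} j{\left(\left(-4\right) \left(-3\right) + 3,1 \right)} = \left(\frac{3}{5} + \frac{4}{5} \cdot 6\right) - \frac{3}{2} = \left(\frac{3}{5} + \frac{24}{5}\right) - \frac{3}{2} = \frac{27}{5} - \frac{3}{2} = \frac{39}{10}$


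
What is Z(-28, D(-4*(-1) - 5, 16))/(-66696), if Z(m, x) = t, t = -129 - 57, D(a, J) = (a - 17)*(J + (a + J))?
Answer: 31/11116 ≈ 0.0027888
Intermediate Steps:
D(a, J) = (-17 + a)*(a + 2*J) (D(a, J) = (-17 + a)*(J + (J + a)) = (-17 + a)*(a + 2*J))
t = -186
Z(m, x) = -186
Z(-28, D(-4*(-1) - 5, 16))/(-66696) = -186/(-66696) = -186*(-1/66696) = 31/11116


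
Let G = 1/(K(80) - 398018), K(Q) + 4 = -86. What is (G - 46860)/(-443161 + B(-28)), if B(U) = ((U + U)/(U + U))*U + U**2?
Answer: 18655340881/176124969740 ≈ 0.10592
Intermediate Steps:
K(Q) = -90 (K(Q) = -4 - 86 = -90)
G = -1/398108 (G = 1/(-90 - 398018) = 1/(-398108) = -1/398108 ≈ -2.5119e-6)
B(U) = U + U**2 (B(U) = ((2*U)/((2*U)))*U + U**2 = ((2*U)*(1/(2*U)))*U + U**2 = 1*U + U**2 = U + U**2)
(G - 46860)/(-443161 + B(-28)) = (-1/398108 - 46860)/(-443161 - 28*(1 - 28)) = -18655340881/(398108*(-443161 - 28*(-27))) = -18655340881/(398108*(-443161 + 756)) = -18655340881/398108/(-442405) = -18655340881/398108*(-1/442405) = 18655340881/176124969740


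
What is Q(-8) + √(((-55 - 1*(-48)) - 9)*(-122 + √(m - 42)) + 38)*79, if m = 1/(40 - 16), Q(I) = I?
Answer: -8 + 79*√(17910 - 12*I*√6042)/3 ≈ 3517.3 - 91.739*I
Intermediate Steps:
m = 1/24 ≈ 0.041667
Q(-8) + √(((-55 - 1*(-48)) - 9)*(-122 + √(m - 42)) + 38)*79 = -8 + √(((-55 - 1*(-48)) - 9)*(-122 + √(1/24 - 42)) + 38)*79 = -8 + √(((-55 + 48) - 9)*(-122 + √(-1007/24)) + 38)*79 = -8 + √((-7 - 9)*(-122 + I*√6042/12) + 38)*79 = -8 + √(-16*(-122 + I*√6042/12) + 38)*79 = -8 + √((1952 - 4*I*√6042/3) + 38)*79 = -8 + √(1990 - 4*I*√6042/3)*79 = -8 + 79*√(1990 - 4*I*√6042/3)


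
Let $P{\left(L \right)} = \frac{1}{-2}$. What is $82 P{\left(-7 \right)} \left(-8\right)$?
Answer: $328$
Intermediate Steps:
$P{\left(L \right)} = - \frac{1}{2}$
$82 P{\left(-7 \right)} \left(-8\right) = 82 \left(- \frac{1}{2}\right) \left(-8\right) = \left(-41\right) \left(-8\right) = 328$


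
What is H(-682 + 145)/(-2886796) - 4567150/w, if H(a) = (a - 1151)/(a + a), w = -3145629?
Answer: 590003036982577/406365317357109 ≈ 1.4519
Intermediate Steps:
H(a) = (-1151 + a)/(2*a) (H(a) = (-1151 + a)/((2*a)) = (-1151 + a)*(1/(2*a)) = (-1151 + a)/(2*a))
H(-682 + 145)/(-2886796) - 4567150/w = ((-1151 + (-682 + 145))/(2*(-682 + 145)))/(-2886796) - 4567150/(-3145629) = ((½)*(-1151 - 537)/(-537))*(-1/2886796) - 4567150*(-1/3145629) = ((½)*(-1/537)*(-1688))*(-1/2886796) + 4567150/3145629 = (844/537)*(-1/2886796) + 4567150/3145629 = -211/387552363 + 4567150/3145629 = 590003036982577/406365317357109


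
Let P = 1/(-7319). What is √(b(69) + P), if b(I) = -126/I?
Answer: I*√51750328877/168337 ≈ 1.3514*I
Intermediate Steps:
P = -1/7319 ≈ -0.00013663
√(b(69) + P) = √(-126/69 - 1/7319) = √(-126*1/69 - 1/7319) = √(-42/23 - 1/7319) = √(-307421/168337) = I*√51750328877/168337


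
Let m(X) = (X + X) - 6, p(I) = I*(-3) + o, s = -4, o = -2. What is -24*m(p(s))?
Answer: -336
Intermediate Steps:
p(I) = -2 - 3*I (p(I) = I*(-3) - 2 = -3*I - 2 = -2 - 3*I)
m(X) = -6 + 2*X (m(X) = 2*X - 6 = -6 + 2*X)
-24*m(p(s)) = -24*(-6 + 2*(-2 - 3*(-4))) = -24*(-6 + 2*(-2 + 12)) = -24*(-6 + 2*10) = -24*(-6 + 20) = -24*14 = -336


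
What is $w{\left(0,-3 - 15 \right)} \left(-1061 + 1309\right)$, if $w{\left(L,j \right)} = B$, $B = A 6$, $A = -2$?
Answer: $-2976$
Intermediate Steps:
$B = -12$ ($B = \left(-2\right) 6 = -12$)
$w{\left(L,j \right)} = -12$
$w{\left(0,-3 - 15 \right)} \left(-1061 + 1309\right) = - 12 \left(-1061 + 1309\right) = \left(-12\right) 248 = -2976$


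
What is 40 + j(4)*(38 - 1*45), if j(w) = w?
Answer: 12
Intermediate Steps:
40 + j(4)*(38 - 1*45) = 40 + 4*(38 - 1*45) = 40 + 4*(38 - 45) = 40 + 4*(-7) = 40 - 28 = 12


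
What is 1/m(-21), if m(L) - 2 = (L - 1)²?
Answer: 1/486 ≈ 0.0020576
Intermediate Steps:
m(L) = 2 + (-1 + L)² (m(L) = 2 + (L - 1)² = 2 + (-1 + L)²)
1/m(-21) = 1/(2 + (-1 - 21)²) = 1/(2 + (-22)²) = 1/(2 + 484) = 1/486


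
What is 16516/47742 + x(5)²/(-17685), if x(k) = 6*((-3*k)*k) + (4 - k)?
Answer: -1569780847/140719545 ≈ -11.155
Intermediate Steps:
x(k) = 4 - k - 18*k² (x(k) = 6*(-3*k²) + (4 - k) = -18*k² + (4 - k) = 4 - k - 18*k²)
16516/47742 + x(5)²/(-17685) = 16516/47742 + (4 - 1*5 - 18*5²)²/(-17685) = 16516*(1/47742) + (4 - 5 - 18*25)²*(-1/17685) = 8258/23871 + (4 - 5 - 450)²*(-1/17685) = 8258/23871 + (-451)²*(-1/17685) = 8258/23871 + 203401*(-1/17685) = 8258/23871 - 203401/17685 = -1569780847/140719545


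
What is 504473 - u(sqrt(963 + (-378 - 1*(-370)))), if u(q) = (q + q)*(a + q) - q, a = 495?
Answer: 502563 - 989*sqrt(955) ≈ 4.7200e+5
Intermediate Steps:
u(q) = -q + 2*q*(495 + q) (u(q) = (q + q)*(495 + q) - q = (2*q)*(495 + q) - q = 2*q*(495 + q) - q = -q + 2*q*(495 + q))
504473 - u(sqrt(963 + (-378 - 1*(-370)))) = 504473 - sqrt(963 + (-378 - 1*(-370)))*(989 + 2*sqrt(963 + (-378 - 1*(-370)))) = 504473 - sqrt(963 + (-378 + 370))*(989 + 2*sqrt(963 + (-378 + 370))) = 504473 - sqrt(963 - 8)*(989 + 2*sqrt(963 - 8)) = 504473 - sqrt(955)*(989 + 2*sqrt(955))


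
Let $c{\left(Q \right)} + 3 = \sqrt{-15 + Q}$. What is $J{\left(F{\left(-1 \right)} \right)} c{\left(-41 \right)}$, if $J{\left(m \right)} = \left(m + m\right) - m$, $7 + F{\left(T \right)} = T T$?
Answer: $18 - 12 i \sqrt{14} \approx 18.0 - 44.9 i$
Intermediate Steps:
$F{\left(T \right)} = -7 + T^{2}$ ($F{\left(T \right)} = -7 + T T = -7 + T^{2}$)
$c{\left(Q \right)} = -3 + \sqrt{-15 + Q}$
$J{\left(m \right)} = m$ ($J{\left(m \right)} = 2 m - m = m$)
$J{\left(F{\left(-1 \right)} \right)} c{\left(-41 \right)} = \left(-7 + \left(-1\right)^{2}\right) \left(-3 + \sqrt{-15 - 41}\right) = \left(-7 + 1\right) \left(-3 + \sqrt{-56}\right) = - 6 \left(-3 + 2 i \sqrt{14}\right) = 18 - 12 i \sqrt{14}$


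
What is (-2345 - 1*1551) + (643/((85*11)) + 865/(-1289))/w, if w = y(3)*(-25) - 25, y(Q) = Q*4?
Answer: -1526043253052/391694875 ≈ -3896.0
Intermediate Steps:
y(Q) = 4*Q
w = -325 (w = (4*3)*(-25) - 25 = 12*(-25) - 25 = -300 - 25 = -325)
(-2345 - 1*1551) + (643/((85*11)) + 865/(-1289))/w = (-2345 - 1*1551) + (643/((85*11)) + 865/(-1289))/(-325) = (-2345 - 1551) + (643/935 + 865*(-1/1289))*(-1/325) = -3896 + (643*(1/935) - 865/1289)*(-1/325) = -3896 + (643/935 - 865/1289)*(-1/325) = -3896 + (20052/1205215)*(-1/325) = -3896 - 20052/391694875 = -1526043253052/391694875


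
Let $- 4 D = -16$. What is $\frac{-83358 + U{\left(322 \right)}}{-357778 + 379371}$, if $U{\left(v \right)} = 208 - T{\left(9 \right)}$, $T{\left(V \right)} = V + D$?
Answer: $- \frac{83163}{21593} \approx -3.8514$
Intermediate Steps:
$D = 4$ ($D = \left(- \frac{1}{4}\right) \left(-16\right) = 4$)
$T{\left(V \right)} = 4 + V$ ($T{\left(V \right)} = V + 4 = 4 + V$)
$U{\left(v \right)} = 195$ ($U{\left(v \right)} = 208 - \left(4 + 9\right) = 208 - 13 = 195$)
$\frac{-83358 + U{\left(322 \right)}}{-357778 + 379371} = \frac{-83358 + 195}{-357778 + 379371} = - \frac{83163}{21593}$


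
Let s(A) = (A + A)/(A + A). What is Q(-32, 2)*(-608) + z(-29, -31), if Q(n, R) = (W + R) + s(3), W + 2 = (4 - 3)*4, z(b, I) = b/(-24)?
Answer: -72931/24 ≈ -3038.8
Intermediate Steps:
z(b, I) = -b/24 (z(b, I) = b*(-1/24) = -b/24)
s(A) = 1 (s(A) = (2*A)/((2*A)) = (2*A)*(1/(2*A)) = 1)
W = 2 (W = -2 + (4 - 3)*4 = -2 + 1*4 = -2 + 4 = 2)
Q(n, R) = 3 + R (Q(n, R) = (2 + R) + 1 = 3 + R)
Q(-32, 2)*(-608) + z(-29, -31) = (3 + 2)*(-608) - 1/24*(-29) = 5*(-608) + 29/24 = -3040 + 29/24 = -72931/24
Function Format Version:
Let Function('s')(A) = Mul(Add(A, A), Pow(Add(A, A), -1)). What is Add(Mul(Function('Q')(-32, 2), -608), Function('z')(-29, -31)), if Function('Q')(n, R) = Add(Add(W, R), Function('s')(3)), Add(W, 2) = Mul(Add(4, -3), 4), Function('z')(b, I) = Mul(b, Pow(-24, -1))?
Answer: Rational(-72931, 24) ≈ -3038.8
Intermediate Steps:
Function('z')(b, I) = Mul(Rational(-1, 24), b) (Function('z')(b, I) = Mul(b, Rational(-1, 24)) = Mul(Rational(-1, 24), b))
Function('s')(A) = 1 (Function('s')(A) = Mul(Mul(2, A), Pow(Mul(2, A), -1)) = Mul(Mul(2, A), Mul(Rational(1, 2), Pow(A, -1))) = 1)
W = 2 (W = Add(-2, Mul(Add(4, -3), 4)) = Add(-2, Mul(1, 4)) = Add(-2, 4) = 2)
Function('Q')(n, R) = Add(3, R) (Function('Q')(n, R) = Add(Add(2, R), 1) = Add(3, R))
Add(Mul(Function('Q')(-32, 2), -608), Function('z')(-29, -31)) = Add(Mul(Add(3, 2), -608), Mul(Rational(-1, 24), -29)) = Add(Mul(5, -608), Rational(29, 24)) = Add(-3040, Rational(29, 24)) = Rational(-72931, 24)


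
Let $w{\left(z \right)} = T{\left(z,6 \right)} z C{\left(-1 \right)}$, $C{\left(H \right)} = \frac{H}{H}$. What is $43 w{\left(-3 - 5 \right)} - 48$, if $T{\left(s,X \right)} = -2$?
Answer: $640$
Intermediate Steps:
$C{\left(H \right)} = 1$
$w{\left(z \right)} = - 2 z$ ($w{\left(z \right)} = - 2 z 1 = - 2 z$)
$43 w{\left(-3 - 5 \right)} - 48 = 43 \left(- 2 \left(-3 - 5\right)\right) - 48 = 43 \left(\left(-2\right) \left(-8\right)\right) - 48 = 43 \cdot 16 - 48 = 688 - 48 = 640$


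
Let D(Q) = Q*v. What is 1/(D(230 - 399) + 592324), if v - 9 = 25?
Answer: 1/586578 ≈ 1.7048e-6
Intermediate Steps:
v = 34 (v = 9 + 25 = 34)
D(Q) = 34*Q (D(Q) = Q*34 = 34*Q)
1/(D(230 - 399) + 592324) = 1/(34*(230 - 399) + 592324) = 1/(34*(-169) + 592324) = 1/(-5746 + 592324) = 1/586578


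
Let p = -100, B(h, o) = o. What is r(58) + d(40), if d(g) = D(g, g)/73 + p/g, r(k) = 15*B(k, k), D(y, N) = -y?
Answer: 126575/146 ≈ 866.95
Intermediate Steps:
r(k) = 15*k
d(g) = -100/g - g/73 (d(g) = -g/73 - 100/g = -100/g - g/73)
r(58) + d(40) = 15*58 + (-100/40 - 1/73*40) = 870 + (-100*1/40 - 40/73) = 870 + (-5/2 - 40/73) = 870 - 445/146 = 126575/146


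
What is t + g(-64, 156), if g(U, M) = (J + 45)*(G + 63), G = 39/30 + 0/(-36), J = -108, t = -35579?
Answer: -396299/10 ≈ -39630.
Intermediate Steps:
G = 13/10 (G = 39*(1/30) + 0*(-1/36) = 13/10 + 0 = 13/10 ≈ 1.3000)
g(U, M) = -40509/10 (g(U, M) = (-108 + 45)*(13/10 + 63) = -63*643/10 = -40509/10)
t + g(-64, 156) = -35579 - 40509/10 = -396299/10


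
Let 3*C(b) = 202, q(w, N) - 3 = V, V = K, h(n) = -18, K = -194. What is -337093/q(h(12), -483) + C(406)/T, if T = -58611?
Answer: 59272034887/33584103 ≈ 1764.9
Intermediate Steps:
V = -194
q(w, N) = -191 (q(w, N) = 3 - 194 = -191)
C(b) = 202/3 (C(b) = (1/3)*202 = 202/3)
-337093/q(h(12), -483) + C(406)/T = -337093/(-191) + (202/3)/(-58611) = -337093*(-1/191) + (202/3)*(-1/58611) = 337093/191 - 202/175833 = 59272034887/33584103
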